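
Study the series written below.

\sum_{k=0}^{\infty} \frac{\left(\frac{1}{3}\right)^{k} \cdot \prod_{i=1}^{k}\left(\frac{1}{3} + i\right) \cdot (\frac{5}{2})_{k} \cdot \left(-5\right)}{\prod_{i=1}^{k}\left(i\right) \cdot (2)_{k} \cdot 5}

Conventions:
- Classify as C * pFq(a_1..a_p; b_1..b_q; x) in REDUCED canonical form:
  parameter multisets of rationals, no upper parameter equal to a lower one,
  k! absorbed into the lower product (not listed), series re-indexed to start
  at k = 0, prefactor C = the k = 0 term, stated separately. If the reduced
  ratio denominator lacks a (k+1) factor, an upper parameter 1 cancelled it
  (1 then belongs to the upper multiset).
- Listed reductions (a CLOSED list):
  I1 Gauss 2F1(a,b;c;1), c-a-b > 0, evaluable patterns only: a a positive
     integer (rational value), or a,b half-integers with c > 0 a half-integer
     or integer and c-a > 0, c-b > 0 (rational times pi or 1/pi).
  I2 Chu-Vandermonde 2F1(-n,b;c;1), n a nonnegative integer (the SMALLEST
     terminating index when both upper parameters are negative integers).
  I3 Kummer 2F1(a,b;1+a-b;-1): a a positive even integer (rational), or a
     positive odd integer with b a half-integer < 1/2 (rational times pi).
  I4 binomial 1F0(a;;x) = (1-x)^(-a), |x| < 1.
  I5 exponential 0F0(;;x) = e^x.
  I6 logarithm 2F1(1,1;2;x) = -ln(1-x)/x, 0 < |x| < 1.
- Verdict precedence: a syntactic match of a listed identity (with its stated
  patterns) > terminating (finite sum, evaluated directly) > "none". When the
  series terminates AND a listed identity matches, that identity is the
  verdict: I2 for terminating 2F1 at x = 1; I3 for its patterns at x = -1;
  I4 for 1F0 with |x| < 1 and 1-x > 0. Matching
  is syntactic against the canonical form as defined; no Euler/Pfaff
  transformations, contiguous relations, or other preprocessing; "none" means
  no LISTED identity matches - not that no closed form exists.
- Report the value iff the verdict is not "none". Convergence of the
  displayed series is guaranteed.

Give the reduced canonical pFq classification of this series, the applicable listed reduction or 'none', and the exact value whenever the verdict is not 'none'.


x = \frac{1}{3} here; the reduced form reads 2F1, upper {\frac{4}{3}, \frac{5}{2}}, lower {2}, C = -1. Verdict: none - this 2F1 at x = \frac{1}{3} matches no listed pattern, and upper {\frac{4}{3}, \frac{5}{2}} holds no stopper.

First insight: from the first term -1: the constant factors (C = -1, x = 1/3) combine into one prefactor.
Consecutive-term ratio: r(k) = \frac{1}{3} * (k+\frac{4}{3}) (k+\frac{5}{2}) / [(k+2) (k+1)] - rational in k. x = \frac{1}{3}; t_0 = -1; negate the roots.


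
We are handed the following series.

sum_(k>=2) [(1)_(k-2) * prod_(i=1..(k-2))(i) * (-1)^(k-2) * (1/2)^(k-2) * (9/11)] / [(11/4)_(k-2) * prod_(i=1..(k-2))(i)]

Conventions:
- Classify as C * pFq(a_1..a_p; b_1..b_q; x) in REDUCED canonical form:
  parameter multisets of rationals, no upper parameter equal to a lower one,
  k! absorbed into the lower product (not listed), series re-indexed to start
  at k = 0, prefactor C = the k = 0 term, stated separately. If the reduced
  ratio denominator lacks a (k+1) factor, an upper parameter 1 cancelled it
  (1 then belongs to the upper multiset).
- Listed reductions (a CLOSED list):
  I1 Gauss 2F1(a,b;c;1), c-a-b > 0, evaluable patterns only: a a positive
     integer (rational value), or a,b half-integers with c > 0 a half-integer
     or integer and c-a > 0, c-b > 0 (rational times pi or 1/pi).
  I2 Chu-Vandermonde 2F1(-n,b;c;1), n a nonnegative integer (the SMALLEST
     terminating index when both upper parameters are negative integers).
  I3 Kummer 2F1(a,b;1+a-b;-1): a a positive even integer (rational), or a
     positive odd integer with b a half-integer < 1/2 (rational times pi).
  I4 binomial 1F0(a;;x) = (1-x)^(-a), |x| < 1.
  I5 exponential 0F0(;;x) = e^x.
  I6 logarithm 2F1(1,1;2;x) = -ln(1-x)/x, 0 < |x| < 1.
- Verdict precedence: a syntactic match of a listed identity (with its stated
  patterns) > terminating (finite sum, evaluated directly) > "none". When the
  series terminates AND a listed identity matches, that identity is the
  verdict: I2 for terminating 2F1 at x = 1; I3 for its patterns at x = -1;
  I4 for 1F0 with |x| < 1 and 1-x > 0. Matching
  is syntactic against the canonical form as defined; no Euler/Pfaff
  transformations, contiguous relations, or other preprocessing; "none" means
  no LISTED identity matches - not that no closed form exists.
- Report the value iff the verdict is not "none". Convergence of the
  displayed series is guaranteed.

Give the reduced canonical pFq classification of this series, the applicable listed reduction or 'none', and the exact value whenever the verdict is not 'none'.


x = -1/2 here; the reduced form reads 2F1, upper {1, 1}, lower {11/4}, C = 9/11. Verdict: none - this 2F1 at x = -1/2 matches no listed pattern, and upper {1, 1} holds no stopper.

The tell: t_0 = 9/11 here, and the running product (C = 9/11, x = -1/2) telescopes to a rising factorial.
Term ratio: r(k) = (-1/2) * (k+1) (k+1) / [(k+11/4) (k+1)] - rational in k, leading ratio (-1/2); with t_0 = 9/11, classification follows.


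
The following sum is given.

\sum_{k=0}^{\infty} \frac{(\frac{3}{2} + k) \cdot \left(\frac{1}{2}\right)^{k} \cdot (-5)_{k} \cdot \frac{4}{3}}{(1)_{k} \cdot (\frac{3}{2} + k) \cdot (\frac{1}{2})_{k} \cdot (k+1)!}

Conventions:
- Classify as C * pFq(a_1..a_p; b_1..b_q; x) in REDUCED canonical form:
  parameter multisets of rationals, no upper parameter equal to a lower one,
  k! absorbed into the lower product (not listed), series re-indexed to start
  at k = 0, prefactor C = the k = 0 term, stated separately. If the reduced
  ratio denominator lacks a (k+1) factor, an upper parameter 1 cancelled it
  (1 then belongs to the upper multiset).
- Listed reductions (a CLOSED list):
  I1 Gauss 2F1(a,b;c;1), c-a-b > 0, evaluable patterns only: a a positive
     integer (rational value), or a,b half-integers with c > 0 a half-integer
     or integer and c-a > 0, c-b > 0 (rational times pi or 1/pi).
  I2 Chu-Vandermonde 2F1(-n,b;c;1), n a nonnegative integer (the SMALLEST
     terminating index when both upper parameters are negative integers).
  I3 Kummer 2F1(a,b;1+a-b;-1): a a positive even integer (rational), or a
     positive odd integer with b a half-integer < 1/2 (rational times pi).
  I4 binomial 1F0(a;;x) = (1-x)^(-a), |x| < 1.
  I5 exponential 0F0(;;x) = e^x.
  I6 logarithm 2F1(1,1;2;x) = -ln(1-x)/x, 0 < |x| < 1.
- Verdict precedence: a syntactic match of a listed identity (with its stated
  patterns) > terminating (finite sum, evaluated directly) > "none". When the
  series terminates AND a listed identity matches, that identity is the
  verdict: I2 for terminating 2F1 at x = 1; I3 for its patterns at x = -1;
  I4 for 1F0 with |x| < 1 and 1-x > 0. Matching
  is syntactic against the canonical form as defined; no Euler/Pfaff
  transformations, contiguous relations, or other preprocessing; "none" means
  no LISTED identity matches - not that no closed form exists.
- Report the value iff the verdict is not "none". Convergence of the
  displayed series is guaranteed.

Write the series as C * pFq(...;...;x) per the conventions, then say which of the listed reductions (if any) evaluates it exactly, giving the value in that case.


x = \frac{1}{2} here; the reduced form reads 1F2, upper {-5}, lower {\frac{1}{2}, 2}, C = \frac{4}{3}. Verdict: terminating. (-5)_k vanishes past k = 5, leaving a 6-term sum, computed directly. Its exact value is -\frac{661231}{510300}.

Key observation: t_0 = \frac{4}{3} here, and (1)_k (prefactor 4/3) is k! itself.
Adjacent-term ratio: r(k) = \frac{1}{2} * (k-5) / [(k+\frac{1}{2}) (k+2) (k+1)] - rational in k, leading ratio \frac{1}{2}; with t_0 = \frac{4}{3}, classification follows.


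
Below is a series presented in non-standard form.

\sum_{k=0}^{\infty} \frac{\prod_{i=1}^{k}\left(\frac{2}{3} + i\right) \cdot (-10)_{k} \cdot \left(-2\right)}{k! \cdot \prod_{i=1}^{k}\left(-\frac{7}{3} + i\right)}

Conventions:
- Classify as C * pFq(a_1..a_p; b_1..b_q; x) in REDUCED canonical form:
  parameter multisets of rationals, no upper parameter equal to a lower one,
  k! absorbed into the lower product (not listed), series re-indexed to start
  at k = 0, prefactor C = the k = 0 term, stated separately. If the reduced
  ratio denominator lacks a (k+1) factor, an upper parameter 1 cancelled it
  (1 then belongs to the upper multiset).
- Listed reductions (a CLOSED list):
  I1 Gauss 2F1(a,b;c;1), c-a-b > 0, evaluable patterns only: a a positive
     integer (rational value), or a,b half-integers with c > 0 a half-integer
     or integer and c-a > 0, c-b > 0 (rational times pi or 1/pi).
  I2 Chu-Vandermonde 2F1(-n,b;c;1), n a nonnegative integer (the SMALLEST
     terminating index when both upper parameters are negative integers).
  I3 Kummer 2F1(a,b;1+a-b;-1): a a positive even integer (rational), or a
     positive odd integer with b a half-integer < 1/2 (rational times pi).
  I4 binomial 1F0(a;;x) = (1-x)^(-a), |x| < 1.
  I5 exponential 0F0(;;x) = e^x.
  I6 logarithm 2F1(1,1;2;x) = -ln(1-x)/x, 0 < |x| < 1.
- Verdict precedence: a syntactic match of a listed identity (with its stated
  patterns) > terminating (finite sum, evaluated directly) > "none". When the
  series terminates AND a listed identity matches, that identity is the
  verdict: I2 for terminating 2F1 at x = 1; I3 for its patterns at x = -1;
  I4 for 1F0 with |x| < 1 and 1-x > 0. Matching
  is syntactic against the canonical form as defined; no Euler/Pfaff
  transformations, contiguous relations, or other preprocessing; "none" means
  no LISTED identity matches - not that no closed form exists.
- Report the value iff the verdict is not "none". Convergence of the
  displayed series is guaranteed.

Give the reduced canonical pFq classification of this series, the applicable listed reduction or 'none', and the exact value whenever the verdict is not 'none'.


The series (x = 1) is 2F1: upper {-10, \frac{5}{3}}, lower {-\frac{4}{3}}, prefactor -2. Verdict (x = 1): the Chu-Vandermonde identity I2 applies (terminating 2F1 at x = 1 with n = 10, b = 5/3, c = -\frac{4}{3}). Value: 0.

Structural cue: t_0 = -2 here, and the running product (C = -2) telescopes to a rising factorial.
Consecutive-term ratio: r(k) = 1 * (k-10) (k+\frac{5}{3}) / [(k-\frac{4}{3}) (k+1)] - rational; roots negated = parameters, x = 1, C = -2.


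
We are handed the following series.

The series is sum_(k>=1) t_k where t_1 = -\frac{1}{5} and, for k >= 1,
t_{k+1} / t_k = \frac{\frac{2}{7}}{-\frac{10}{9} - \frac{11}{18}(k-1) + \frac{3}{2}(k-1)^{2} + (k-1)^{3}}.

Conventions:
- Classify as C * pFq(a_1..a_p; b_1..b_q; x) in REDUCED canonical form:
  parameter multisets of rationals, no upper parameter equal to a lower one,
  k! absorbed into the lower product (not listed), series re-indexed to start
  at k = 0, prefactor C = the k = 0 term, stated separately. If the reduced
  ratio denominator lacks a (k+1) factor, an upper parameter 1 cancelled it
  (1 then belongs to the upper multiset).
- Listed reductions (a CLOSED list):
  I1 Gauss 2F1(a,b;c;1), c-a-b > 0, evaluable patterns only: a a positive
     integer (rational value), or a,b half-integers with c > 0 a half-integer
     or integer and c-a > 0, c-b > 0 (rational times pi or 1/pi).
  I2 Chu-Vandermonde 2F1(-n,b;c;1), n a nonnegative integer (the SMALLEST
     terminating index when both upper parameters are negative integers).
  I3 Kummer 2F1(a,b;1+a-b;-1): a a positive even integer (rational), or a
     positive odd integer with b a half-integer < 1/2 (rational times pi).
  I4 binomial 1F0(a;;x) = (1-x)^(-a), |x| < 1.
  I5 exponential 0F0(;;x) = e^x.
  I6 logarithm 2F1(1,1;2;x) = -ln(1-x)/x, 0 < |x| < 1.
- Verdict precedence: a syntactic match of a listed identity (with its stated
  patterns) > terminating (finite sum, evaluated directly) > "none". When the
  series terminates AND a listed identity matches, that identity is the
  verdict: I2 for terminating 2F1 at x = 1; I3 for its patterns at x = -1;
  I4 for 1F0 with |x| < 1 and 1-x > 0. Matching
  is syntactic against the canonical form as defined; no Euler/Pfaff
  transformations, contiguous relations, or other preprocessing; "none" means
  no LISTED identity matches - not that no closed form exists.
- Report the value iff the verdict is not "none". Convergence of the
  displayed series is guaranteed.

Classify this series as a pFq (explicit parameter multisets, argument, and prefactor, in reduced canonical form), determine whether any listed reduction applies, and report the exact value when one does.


Structural cue: t_0 = -\frac{1}{5} here, and roots of the ratio polynomials (prefactor -1/5) are the negated parameters.
Step ratio: r(k) = \frac{2}{7} * 1 / [(k-\frac{5}{6}) (k+\frac{4}{3}) (k+1)] - rational in k, leading ratio \frac{2}{7}; with t_0 = -\frac{1}{5}, classification follows.

The series (x = \frac{2}{7}) is 0F2: upper {-}, lower {-\frac{5}{6}, \frac{4}{3}}, prefactor -\frac{1}{5}. Verdict: none. A 0F2 with upper {-} fits none of I1-I6 at x = \frac{2}{7}; the sum runs forever.


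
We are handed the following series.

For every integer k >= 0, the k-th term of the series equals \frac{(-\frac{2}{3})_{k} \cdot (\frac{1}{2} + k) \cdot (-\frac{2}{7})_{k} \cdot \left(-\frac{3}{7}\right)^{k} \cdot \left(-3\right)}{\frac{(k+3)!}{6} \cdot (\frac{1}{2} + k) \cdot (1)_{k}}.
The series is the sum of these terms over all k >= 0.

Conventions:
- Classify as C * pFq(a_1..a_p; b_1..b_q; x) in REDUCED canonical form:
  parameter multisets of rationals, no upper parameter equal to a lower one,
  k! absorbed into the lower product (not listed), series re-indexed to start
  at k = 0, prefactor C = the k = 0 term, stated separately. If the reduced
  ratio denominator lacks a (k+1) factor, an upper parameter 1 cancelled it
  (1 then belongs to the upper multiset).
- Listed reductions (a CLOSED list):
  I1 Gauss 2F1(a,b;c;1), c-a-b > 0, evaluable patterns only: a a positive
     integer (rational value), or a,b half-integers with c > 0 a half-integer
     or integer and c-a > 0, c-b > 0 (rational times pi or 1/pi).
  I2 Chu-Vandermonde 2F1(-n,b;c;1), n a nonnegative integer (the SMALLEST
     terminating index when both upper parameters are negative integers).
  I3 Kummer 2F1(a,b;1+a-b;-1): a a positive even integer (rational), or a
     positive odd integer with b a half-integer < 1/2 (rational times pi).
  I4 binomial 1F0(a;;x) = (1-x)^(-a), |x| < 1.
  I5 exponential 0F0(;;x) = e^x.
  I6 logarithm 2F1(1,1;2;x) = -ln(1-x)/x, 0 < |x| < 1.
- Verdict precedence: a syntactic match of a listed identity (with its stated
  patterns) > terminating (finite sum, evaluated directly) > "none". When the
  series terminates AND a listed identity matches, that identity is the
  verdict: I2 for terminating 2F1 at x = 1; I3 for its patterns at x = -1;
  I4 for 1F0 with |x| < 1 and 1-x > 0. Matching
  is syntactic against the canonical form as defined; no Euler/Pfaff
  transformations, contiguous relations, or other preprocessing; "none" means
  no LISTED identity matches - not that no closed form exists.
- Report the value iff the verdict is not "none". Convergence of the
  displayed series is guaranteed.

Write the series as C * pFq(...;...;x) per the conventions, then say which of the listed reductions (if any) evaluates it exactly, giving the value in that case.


At argument -\frac{3}{7}: a 2F1 with upper {-\frac{2}{3}, -\frac{2}{7}}, lower {4}, scaled by C = -3. Verdict: none. A 2F1 with upper {-\frac{2}{3}, -\frac{2}{7}} fits none of I1-I6 at x = -\frac{3}{7}; the sum runs forever.

Structural cue: with t_0 = -3, the denominator's factorial ratio (C = -3, x = -3/7) is a lower Pochhammer.
Term ratio: r(k) = -\frac{3}{7} * (k-\frac{2}{3}) (k-\frac{2}{7}) / [(k+4) (k+1)] - poly over poly, x = -\frac{3}{7} from leading terms; C = -3 at k = 0.


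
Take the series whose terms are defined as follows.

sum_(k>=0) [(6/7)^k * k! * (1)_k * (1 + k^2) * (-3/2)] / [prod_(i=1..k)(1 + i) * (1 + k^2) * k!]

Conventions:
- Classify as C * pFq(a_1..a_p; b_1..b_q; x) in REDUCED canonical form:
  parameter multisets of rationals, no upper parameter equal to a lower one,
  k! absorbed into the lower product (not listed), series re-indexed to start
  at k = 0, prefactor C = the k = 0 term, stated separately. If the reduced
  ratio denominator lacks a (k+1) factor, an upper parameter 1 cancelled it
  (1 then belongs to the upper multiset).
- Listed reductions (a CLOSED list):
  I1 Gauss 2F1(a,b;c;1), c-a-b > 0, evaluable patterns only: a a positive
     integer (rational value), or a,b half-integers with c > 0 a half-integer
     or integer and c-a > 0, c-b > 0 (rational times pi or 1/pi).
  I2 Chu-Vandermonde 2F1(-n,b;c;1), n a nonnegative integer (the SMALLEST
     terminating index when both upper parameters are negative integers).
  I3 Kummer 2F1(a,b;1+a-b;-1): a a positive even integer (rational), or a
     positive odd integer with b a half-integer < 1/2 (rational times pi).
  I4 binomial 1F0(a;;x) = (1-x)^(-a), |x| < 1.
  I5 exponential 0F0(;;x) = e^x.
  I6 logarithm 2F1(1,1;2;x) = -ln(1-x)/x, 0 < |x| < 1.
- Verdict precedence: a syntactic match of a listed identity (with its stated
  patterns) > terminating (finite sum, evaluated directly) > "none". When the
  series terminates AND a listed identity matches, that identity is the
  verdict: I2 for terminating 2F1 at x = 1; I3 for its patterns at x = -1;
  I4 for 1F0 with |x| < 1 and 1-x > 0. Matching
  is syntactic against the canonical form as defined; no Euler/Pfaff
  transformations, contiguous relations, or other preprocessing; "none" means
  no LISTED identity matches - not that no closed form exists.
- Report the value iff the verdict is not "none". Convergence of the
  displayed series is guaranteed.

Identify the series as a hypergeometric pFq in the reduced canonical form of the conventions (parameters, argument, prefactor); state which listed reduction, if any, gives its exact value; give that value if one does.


Classification (C = -3/2): 2F1 with upper {1, 1}, lower {2}, argument x = 6/7. Verdict: the I6 logarithm reduction applies (the logarithm: parameters (1,1;2), x = 6/7). Exact value: (7/4) * ln(1/7).

The tell: t_0 = -3/2 here, and k^2 + 1 divides numerator and denominator alike; prefactor -3/2 after cancelling.
Consecutive-term ratio: r(k) = (6/7) * (k+1) (k+1) / [(k+2) (k+1)] - rational in k, leading ratio (6/7); with t_0 = -3/2, classification follows.


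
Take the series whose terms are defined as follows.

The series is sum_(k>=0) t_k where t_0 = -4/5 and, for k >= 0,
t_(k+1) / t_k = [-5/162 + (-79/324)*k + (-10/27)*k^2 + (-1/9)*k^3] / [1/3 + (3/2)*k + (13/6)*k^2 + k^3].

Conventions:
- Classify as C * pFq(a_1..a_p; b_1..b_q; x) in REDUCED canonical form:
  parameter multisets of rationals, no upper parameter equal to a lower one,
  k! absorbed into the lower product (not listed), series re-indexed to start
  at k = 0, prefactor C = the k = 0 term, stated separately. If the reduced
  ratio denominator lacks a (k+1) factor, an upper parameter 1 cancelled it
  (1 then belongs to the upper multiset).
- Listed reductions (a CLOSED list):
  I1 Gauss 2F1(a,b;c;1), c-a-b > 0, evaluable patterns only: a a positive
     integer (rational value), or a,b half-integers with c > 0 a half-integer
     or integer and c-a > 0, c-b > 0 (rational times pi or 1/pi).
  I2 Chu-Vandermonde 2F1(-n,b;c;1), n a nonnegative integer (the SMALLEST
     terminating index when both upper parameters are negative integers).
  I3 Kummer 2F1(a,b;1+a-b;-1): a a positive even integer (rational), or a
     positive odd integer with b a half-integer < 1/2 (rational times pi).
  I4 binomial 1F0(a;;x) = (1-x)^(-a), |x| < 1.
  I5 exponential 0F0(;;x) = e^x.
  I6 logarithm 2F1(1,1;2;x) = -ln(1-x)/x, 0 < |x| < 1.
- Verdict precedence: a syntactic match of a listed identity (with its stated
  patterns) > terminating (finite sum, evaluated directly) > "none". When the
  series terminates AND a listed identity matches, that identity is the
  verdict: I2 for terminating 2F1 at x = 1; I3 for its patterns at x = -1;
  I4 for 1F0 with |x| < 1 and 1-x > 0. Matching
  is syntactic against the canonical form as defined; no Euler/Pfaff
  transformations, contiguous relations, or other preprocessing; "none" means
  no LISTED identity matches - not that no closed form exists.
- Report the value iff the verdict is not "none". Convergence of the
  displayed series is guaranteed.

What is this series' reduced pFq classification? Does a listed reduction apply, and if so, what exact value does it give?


The series (x = -1/9) is 2F1: upper {1/6, 5/2}, lower {1/2}, prefactor -4/5. Verdict: none - this 2F1 at x = -1/9 matches no listed pattern, and upper {1/6, 5/2} holds no stopper.

Key observation: with t_0 = -4/5, the ratio is unreduced: k + 2/3 divides both sides (C = -4/5).
Adjacent-term ratio: r(k) = (-1/9) * (k+1/6) (k+5/2) / [(k+1/2) (k+1)] - rational in k, leading ratio (-1/9); with t_0 = -4/5, classification follows.


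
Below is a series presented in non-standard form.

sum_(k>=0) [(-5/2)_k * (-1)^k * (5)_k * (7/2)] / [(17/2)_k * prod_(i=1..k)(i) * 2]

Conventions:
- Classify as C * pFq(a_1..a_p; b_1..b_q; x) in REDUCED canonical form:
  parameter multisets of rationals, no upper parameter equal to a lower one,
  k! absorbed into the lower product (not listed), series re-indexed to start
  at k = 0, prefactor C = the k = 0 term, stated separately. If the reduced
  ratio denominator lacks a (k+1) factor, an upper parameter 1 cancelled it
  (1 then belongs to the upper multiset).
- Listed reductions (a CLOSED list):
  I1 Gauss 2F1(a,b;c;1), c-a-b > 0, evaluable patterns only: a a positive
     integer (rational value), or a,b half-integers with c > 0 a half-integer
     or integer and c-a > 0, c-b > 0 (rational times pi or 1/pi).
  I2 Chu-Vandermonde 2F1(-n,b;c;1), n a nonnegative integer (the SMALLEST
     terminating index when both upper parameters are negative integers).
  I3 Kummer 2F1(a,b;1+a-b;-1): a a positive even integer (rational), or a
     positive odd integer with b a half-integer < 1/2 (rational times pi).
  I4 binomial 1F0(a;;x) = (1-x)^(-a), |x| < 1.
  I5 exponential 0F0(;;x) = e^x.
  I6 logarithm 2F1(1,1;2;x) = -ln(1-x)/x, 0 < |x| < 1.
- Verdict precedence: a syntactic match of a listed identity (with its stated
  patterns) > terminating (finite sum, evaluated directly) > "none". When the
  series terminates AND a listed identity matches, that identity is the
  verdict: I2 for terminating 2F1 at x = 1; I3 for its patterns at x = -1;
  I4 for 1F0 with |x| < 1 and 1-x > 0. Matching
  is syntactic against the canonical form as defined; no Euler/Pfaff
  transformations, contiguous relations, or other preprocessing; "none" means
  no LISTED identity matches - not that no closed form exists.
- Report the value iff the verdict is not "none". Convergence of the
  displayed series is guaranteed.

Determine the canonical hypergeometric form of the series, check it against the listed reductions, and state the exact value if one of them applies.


Canonical form: C = 7/4 times 2F1 with upper {-5/2, 5}, lower {17/2}, x = -1. Verdict at x = -1: Kummer's theorem (I3) matches (x = -1; c = 17/2 equals 1+a-b for upper {-5/2, 5}: listed pattern). Sum: (945945/524288) * pi.

Key observation: x = (-1) and the constant factors (prefactor 7/4) combine into one prefactor.
Term ratio: r(k) = (-1) * (k-5/2) (k+5) / [(k+17/2) (k+1)] ; factor over Q: parameters, x = (-1), and C = 7/4.


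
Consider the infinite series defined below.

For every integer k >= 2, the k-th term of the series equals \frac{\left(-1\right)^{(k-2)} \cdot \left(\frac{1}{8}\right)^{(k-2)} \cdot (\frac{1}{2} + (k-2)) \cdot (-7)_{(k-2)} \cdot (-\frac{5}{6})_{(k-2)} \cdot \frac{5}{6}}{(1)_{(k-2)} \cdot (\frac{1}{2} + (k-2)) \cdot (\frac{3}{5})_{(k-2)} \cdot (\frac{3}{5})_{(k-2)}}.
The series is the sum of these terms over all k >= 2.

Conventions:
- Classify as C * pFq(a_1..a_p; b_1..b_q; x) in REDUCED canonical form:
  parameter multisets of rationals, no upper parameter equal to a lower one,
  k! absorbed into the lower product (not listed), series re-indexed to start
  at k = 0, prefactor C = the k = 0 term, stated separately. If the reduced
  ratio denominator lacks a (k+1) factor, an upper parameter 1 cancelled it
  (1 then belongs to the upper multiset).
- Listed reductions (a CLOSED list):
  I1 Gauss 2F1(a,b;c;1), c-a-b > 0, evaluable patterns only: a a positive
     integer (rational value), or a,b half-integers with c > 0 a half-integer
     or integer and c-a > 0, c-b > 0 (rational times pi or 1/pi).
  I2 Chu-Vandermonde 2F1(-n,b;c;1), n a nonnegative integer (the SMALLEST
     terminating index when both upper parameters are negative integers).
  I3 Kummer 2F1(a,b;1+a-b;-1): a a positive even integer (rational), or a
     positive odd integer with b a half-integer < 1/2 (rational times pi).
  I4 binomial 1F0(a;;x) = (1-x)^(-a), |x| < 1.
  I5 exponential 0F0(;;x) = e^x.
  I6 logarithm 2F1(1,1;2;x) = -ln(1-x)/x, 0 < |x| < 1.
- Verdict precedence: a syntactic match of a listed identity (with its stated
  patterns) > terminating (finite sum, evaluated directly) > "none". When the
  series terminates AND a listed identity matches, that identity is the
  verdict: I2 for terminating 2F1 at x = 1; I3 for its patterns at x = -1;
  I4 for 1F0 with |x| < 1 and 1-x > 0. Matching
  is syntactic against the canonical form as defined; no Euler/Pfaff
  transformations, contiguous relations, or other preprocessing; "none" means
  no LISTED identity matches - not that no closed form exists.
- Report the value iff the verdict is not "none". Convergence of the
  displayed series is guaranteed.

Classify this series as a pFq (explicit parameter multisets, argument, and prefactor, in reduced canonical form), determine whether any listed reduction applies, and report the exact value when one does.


x = -\frac{1}{8} here; the reduced form reads 2F2, upper {-7, -\frac{5}{6}}, lower {\frac{3}{5}, \frac{3}{5}}, C = \frac{5}{6}. Verdict: terminating - upper -7 stops the sum at k = 7; the 8 terms are added exactly. Its exact value is -\frac{6431622699230720351541469105}{7167961841748711721427533824}.

The tell: x = -\frac{1}{8} and (1)_k (C = 5/6) is k! itself.
Step ratio: r(k) = -\frac{1}{8} * (k-7) (k-\frac{5}{6}) / [(k+\frac{3}{5}) (k+\frac{3}{5}) (k+1)] - rational in k. x = -\frac{1}{8}; t_0 = \frac{5}{6}; negate the roots.


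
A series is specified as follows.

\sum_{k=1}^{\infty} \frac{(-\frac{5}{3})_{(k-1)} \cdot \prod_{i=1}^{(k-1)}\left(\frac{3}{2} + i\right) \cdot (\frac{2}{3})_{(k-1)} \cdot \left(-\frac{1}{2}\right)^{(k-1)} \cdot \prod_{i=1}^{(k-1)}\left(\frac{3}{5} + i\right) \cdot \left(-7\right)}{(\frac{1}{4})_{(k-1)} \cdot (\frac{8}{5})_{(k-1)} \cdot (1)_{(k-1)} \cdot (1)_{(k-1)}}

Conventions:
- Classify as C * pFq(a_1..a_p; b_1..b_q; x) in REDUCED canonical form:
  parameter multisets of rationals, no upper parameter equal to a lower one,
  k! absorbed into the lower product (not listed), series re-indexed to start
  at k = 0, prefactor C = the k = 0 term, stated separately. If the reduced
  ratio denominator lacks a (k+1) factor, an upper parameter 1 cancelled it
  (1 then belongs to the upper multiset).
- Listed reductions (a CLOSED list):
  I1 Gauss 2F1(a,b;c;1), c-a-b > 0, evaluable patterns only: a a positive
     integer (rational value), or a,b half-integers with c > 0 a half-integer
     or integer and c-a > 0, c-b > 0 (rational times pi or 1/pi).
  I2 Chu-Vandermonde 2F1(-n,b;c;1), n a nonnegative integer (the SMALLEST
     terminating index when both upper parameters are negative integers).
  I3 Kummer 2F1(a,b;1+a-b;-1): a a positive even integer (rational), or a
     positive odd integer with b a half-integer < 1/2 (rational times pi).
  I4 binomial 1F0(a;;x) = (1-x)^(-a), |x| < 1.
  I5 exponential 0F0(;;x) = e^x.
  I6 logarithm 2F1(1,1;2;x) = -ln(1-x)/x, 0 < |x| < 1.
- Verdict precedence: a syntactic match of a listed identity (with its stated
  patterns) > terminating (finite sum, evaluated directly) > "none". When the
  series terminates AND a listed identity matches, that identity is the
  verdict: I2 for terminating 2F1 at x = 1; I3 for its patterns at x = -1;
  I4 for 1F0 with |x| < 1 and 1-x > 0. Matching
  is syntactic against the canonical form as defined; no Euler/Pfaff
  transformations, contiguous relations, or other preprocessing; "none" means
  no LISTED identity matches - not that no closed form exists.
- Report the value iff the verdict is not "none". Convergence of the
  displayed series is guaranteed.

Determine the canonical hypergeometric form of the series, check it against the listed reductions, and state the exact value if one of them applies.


This is -7 * 3F2(-\frac{5}{3}, \frac{2}{3}, \frac{5}{2}; \frac{1}{4}, 1; -\frac{1}{2}) in reduced canonical form. Verdict: none. Every listed pattern misses the 3F2 form at -\frac{1}{2}, upper {-\frac{5}{3}, \frac{2}{3}, \frac{5}{2}}.

Key observation: x = -\frac{1}{2} and the parameter 8/5 appears in both the upper and lower lists and cancels.
Term ratio: r(k) = -\frac{1}{2} * (k-\frac{5}{3}) (k+\frac{2}{3}) (k+\frac{5}{2}) / [(k+\frac{1}{4}) (k+1) (k+1)] - rational in k. x = -\frac{1}{2}; t_0 = -7; negate the roots.


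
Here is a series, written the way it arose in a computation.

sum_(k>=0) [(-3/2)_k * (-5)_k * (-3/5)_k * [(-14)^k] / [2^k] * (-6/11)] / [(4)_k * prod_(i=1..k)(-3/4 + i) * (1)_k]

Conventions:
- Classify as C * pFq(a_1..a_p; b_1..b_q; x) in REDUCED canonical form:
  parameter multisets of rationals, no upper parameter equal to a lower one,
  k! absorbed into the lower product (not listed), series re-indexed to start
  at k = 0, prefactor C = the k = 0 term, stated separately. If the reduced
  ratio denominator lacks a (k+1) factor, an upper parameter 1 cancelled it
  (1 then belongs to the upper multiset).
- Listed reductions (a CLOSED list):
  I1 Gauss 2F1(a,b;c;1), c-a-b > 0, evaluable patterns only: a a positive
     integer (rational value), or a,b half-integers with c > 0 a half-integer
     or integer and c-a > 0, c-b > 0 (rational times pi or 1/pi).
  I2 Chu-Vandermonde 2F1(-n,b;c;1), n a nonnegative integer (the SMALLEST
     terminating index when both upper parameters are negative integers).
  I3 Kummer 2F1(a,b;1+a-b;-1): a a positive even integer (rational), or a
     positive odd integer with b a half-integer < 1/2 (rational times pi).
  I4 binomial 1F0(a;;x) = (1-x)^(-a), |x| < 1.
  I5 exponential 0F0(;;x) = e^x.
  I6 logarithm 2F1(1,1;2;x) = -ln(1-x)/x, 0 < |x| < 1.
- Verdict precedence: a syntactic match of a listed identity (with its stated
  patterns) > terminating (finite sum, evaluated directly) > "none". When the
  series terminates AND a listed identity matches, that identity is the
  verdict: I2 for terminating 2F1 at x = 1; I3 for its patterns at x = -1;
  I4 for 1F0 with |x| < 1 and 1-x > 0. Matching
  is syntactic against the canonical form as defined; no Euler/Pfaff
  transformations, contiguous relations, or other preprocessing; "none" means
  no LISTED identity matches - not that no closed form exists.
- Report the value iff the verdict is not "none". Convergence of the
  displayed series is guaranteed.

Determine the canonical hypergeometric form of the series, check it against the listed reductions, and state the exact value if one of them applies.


Classification (C = -6/11): 3F2 with upper {-5, -3/2, -3/5}, lower {1/4, 4}, argument x = -7. Verdict: terminating - the sum ends at index 5 because -5 is a negative integer; exact evaluation follows. Exact value: -11500231/2234375.

First insight: t_0 being -6/11, the lower running product (prefactor -6/11) is a rising factorial.
Consecutive-term ratio: r(k) = (-7) * (k-5) (k-3/2) (k-3/5) / [(k+1/4) (k+4) (k+1)] - rational in k, leading ratio (-7); with t_0 = -6/11, classification follows.


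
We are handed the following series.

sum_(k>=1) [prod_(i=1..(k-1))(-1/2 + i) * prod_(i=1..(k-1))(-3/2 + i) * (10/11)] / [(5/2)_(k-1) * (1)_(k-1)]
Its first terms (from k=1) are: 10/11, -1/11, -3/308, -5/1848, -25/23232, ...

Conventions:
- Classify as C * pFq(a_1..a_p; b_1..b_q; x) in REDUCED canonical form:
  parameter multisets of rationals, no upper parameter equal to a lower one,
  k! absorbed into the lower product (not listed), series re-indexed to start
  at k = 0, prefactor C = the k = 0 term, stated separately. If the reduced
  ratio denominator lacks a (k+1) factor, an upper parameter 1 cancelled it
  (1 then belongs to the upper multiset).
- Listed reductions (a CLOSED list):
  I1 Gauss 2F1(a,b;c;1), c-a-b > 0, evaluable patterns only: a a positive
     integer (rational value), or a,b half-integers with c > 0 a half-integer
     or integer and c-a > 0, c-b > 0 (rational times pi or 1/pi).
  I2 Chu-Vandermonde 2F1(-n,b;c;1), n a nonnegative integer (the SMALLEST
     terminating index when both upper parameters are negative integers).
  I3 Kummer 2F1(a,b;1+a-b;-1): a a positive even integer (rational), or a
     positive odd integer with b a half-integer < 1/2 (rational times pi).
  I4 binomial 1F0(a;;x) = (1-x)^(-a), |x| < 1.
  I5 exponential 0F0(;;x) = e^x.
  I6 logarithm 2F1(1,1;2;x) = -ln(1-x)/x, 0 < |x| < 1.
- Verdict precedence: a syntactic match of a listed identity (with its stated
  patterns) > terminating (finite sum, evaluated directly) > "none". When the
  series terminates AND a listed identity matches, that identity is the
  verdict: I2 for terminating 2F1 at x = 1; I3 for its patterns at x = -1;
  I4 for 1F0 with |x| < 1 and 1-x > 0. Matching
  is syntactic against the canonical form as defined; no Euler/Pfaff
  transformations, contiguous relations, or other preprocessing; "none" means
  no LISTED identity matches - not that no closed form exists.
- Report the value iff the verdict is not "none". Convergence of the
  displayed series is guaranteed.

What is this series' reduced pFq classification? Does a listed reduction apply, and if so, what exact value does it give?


This is 10/11 * 2F1(-1/2, 1/2; 5/2; 1) in reduced canonical form. Verdict: the half-integer Gauss pattern (I1) matches (x = 1; upper {-1/2, 1/2} half-integers, c = 5/2 in the evaluable pattern). Exact value: (45/176) * pi.

Key observation: with t_0 = 10/11, (1)_k (C = 10/11, x = 1) is k! itself.
Term ratio: r(k) = 1 * (k-1/2) (k+1/2) / [(k+5/2) (k+1)] - rational in k, leading ratio 1; with t_0 = 10/11, classification follows.


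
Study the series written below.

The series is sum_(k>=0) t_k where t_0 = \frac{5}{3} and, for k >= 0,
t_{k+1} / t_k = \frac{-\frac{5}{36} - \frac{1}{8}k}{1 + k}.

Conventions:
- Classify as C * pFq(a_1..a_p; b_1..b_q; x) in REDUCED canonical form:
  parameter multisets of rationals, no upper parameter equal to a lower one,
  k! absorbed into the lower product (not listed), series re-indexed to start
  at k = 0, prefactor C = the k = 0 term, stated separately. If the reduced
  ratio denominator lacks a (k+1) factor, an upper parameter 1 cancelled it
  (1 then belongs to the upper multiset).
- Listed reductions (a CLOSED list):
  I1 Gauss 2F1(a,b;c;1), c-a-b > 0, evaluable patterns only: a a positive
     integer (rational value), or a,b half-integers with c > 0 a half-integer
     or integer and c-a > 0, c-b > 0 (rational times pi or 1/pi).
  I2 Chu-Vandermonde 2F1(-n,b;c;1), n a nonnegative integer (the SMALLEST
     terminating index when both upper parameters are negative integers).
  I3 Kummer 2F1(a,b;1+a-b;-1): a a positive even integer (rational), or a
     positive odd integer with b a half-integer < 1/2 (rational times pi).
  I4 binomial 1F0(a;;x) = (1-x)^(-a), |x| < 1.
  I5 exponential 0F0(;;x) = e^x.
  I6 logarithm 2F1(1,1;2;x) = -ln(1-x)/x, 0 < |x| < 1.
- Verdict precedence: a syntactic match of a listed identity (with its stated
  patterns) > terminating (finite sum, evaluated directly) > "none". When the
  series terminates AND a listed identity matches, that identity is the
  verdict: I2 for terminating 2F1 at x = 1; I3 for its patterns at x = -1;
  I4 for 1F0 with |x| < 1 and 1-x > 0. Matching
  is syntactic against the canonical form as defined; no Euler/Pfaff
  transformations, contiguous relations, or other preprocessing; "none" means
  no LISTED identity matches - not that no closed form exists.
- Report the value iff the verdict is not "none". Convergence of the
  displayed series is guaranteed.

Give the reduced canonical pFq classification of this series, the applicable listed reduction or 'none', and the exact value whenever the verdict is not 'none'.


x = -\frac{1}{8} here; the reduced form reads 1F0, upper {\frac{10}{9}}, lower {-}, C = \frac{5}{3}. Verdict: the binomial series (I4) applies (the 1F0 binomial series: exponent -10/9, x = -\frac{1}{8}). Its exact value is \frac{5}{3} \cdot \left(\frac{9}{8}\right)^{-\frac{10}{9}}.

Key step: t_0 being \frac{5}{3}, factor the ratio over Q (C = 5/3): negated roots = parameters.
Term ratio: r(k) = -\frac{1}{8} * (k+\frac{10}{9}) / [(k+1)] - rational; roots negated = parameters, x = -\frac{1}{8}, C = \frac{5}{3}.


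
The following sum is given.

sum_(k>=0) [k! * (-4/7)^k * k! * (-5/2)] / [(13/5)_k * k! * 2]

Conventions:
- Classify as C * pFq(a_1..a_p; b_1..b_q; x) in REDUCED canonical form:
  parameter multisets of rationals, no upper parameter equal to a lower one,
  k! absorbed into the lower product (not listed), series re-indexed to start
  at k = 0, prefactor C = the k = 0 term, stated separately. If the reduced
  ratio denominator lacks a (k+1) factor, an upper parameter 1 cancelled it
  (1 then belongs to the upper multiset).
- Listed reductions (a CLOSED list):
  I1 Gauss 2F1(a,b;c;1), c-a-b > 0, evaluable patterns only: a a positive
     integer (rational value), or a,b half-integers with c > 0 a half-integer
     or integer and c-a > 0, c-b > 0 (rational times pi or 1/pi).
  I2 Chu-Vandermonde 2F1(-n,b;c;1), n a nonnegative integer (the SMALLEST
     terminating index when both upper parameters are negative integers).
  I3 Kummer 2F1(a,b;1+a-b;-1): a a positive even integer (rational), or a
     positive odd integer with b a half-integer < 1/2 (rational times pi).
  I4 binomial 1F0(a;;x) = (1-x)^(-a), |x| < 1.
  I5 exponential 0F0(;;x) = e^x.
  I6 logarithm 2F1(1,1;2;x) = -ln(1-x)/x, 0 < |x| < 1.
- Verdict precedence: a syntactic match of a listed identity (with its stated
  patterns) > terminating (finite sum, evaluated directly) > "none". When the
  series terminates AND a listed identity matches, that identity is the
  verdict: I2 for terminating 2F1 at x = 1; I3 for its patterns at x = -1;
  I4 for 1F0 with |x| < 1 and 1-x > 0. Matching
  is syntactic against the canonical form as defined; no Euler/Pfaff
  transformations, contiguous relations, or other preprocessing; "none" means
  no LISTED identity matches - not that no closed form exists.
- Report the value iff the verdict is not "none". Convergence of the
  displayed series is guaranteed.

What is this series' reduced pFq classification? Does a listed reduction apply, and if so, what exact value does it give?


At argument -4/7: a 2F1 with upper {1, 1}, lower {13/5}, scaled by C = -5/4. Verdict: none. No listed pattern accepts 2F1(1, 1; 13/5; -4/7).

The tell: with t_0 = -5/4, the factorial ratio (C = -5/4, x = -4/7) (k+a-1)!/(a-1)! is a rising factorial (a)_k.
Term ratio: r(k) = (-4/7) * (k+1) (k+1) / [(k+13/5) (k+1)] - rational in k. x = (-4/7); t_0 = -5/4; negate the roots.


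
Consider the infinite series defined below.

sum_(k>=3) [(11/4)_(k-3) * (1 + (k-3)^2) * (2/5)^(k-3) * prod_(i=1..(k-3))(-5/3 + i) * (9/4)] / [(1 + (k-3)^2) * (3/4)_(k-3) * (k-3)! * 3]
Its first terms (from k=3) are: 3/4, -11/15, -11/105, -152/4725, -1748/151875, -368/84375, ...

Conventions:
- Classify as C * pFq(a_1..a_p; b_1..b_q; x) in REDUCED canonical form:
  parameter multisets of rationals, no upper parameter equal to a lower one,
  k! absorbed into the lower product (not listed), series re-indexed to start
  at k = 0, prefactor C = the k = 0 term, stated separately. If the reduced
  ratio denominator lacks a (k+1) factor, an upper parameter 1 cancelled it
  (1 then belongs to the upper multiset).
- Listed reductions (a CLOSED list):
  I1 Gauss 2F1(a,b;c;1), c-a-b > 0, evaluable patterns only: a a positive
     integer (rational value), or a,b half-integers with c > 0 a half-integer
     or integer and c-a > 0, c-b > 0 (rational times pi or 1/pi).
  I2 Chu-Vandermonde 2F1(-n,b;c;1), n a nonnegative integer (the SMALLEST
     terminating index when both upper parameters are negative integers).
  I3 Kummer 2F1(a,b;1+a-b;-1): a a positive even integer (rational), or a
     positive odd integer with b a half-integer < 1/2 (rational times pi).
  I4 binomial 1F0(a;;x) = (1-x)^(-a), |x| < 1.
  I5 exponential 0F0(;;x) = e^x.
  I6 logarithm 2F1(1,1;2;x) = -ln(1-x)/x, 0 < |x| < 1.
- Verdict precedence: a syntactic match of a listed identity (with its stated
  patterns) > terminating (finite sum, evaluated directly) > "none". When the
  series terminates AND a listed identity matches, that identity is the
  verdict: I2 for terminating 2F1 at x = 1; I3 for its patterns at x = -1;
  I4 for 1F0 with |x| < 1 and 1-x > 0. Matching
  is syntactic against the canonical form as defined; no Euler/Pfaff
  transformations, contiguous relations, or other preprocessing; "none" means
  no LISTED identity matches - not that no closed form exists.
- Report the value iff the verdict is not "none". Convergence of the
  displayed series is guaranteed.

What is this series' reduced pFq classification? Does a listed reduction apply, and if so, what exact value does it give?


Classification (C = 3/4): 2F1 with upper {-2/3, 11/4}, lower {3/4}, argument x = 2/5. Verdict: none - this 2F1 at x = 2/5 matches no listed pattern, and upper {-2/3, 11/4} holds no stopper.

Key observation: x = (2/5) and the constant factors (prefactor 3/4) combine into one prefactor.
Adjacent-term ratio: r(k) = (2/5) * (k-2/3) (k+11/4) / [(k+3/4) (k+1)] - rational; roots negated = parameters, x = (2/5), C = 3/4.
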